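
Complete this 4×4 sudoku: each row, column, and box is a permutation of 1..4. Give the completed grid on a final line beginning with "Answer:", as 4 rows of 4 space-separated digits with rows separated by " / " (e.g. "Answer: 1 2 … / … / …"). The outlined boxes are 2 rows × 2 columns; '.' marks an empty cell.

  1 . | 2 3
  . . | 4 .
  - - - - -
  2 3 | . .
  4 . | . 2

Step 1. [r3c3∈{1}] nothing but 1 survives at r3c3, so r3c3=1.
Step 2. [r4c2∈{1}] r4c2's peers cover all but 1 ⇒ r4c2=1.
Step 3. [r2c1∈{3}] r2c1's peers cover all but 3. So r2c1=3.
Step 4. [r2c4∈{1}] only 1 remains possible at r2c4. So r2c4=1.
Step 5. [r2c2∈{2}] r2c2 has the single candidate 2. So r2c2=2.
Step 6. [r3c4∈{4}] r3c4's peers cover all but 4. So r3c4=4.
Step 7. [r1c2∈{4}] nothing but 4 survives at r1c2. So r1c2=4.
Step 8. [r4c3∈{3}] only 3 remains possible at r4c3 ⇒ r4c3=3.

Answer: 1 4 2 3 / 3 2 4 1 / 2 3 1 4 / 4 1 3 2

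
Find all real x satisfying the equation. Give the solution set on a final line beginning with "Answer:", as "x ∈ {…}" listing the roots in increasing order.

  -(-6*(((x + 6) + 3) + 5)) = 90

Step 1. [-(-6*(((x + 6) + 3) + 5)) = 90] leading − — multiply by −1 ⇒ neg: -6*(((x + 6) + 3) + 5) = -90.
Step 2. [-6*(((x + 6) + 3) + 5) = -90] LHS = -6·(…); ÷-6 both sides, so div: ((x + 6) + 3) + 5 = 15.
Step 3. [((x + 6) + 3) + 5 = 15] the outer +5 inverts by subtracting 5. So sub: (x + 6) + 3 = 10.
Step 4. [(x + 6) + 3 = 10] subtract 3: x sits inside (… + 3) ⇒ sub: x + 6 = 7.
Step 5. [x + 6 = 7] peel the +6: subtract 6 from each side ⇒ sub: x = 1.

Answer: x ∈ {1}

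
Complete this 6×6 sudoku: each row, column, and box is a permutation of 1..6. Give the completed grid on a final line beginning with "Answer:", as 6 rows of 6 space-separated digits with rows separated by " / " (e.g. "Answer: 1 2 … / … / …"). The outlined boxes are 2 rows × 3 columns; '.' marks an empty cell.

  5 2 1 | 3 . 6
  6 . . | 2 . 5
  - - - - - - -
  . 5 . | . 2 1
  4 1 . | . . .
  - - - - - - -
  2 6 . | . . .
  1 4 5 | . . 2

Step 1. [r5c3∈{3}] nothing but 3 survives at r5c3. So r5c3=3.
Step 2. [r5c4∈{1,4,5}] r5c4 is the only open cell in col 4 admitting 1 ⇒ r5c4=1.
Step 3. [r6c4∈{6}] nothing but 6 survives at r6c4, so r6c4=6.
Step 4. [r4c5∈{3,5,6}] col 5 places 6 nowhere but r4c5, so r4c5=6.
Step 5. [r1c5∈{4}] r1c5 is down to just 4 ⇒ r1c5=4.
Step 6. [r4c4∈{5}] nothing but 5 survives at r4c4. So r4c4=5.
Step 7. [r4c6∈{3}] r4c6's peers cover all but 3 ⇒ r4c6=3.
Step 8. [r2c3∈{4}] r2c3 has the single candidate 4 ⇒ r2c3=4.
Step 9. [r4c3∈{2}] r4c3 is down to just 2. So r4c3=2.
Step 10. [r6c5∈{3}] r6c5's peers cover all but 3 ⇒ r6c5=3.
Step 11. [r2c2∈{3}] r2c2's peers cover all but 3. So r2c2=3.
Step 12. [r3c3∈{6}] r3c3's peers cover all but 6 ⇒ r3c3=6.
Step 13. [r2c5∈{1}] only 1 remains possible at r2c5, so r2c5=1.
Step 14. [r5c5∈{5}] r5c5 is down to just 5, so r5c5=5.
Step 15. [r5c6∈{4}] only 4 remains possible at r5c6, so r5c6=4.
Step 16. [r3c4∈{4}] r3c4's peers cover all but 4. So r3c4=4.
Step 17. [r3c1∈{3}] nothing but 3 survives at r3c1, so r3c1=3.

Answer: 5 2 1 3 4 6 / 6 3 4 2 1 5 / 3 5 6 4 2 1 / 4 1 2 5 6 3 / 2 6 3 1 5 4 / 1 4 5 6 3 2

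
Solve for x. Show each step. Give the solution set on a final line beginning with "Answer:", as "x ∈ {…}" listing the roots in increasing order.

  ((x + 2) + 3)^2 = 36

Step 1. [((x + 2) + 3)^2 = 36] 36 ≥ 0, LHS is (·)² — take ±√. So sqrt: (x + 2) + 3 = 6 or -6.
Step 2. [(x + 2) + 3 = 6 or -6] the outer +3 inverts by subtracting 3 ⇒ sub: x + 2 = 3 or -9.
Step 3. [x + 2 = 3 or -9] subtract 2: x sits inside (… + 2) ⇒ sub: x = 1 or -11.

Answer: x ∈ {-11, 1}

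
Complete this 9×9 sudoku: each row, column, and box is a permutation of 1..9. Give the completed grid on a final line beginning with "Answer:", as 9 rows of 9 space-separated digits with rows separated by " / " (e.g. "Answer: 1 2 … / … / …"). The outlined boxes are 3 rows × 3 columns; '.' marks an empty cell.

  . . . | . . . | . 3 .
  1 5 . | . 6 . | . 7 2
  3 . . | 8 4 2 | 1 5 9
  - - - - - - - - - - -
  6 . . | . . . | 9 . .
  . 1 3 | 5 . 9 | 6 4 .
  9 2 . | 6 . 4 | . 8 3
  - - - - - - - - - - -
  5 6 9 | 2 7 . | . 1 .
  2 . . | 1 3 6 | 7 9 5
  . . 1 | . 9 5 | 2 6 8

Step 1. [r6c3∈{5,7}] row 6 places 7 nowhere but r6c3, so r6c3=7.
Step 2. [r5c1∈{8}] only 8 remains possible at r5c1 ⇒ r5c1=8.
Step 3. [r1c2∈{4,7,8,9}] col 2 places 9 nowhere but r1c2, so r1c2=9.
Step 4. [r4c5∈{1,2,8}] r4c5 is the only open cell in col 5 admitting 8, so r4c5=8.
Step 5. [r1c4∈{7}] nothing but 7 survives at r1c4, so r1c4=7.
Step 6. [r1c1∈{4}] r1c1's peers cover all but 4. So r1c1=4.
Step 7. [r2c3∈{8}] r2c3's peers cover all but 8. So r2c3=8.
Step 8. [r8c3∈{4}] nothing but 4 survives at r8c3 ⇒ r8c3=4.
Step 9. [r4c6∈{1,3,7}] 7 has one home in col 6: r4c6. So r4c6=7.
Step 10. [r1c3∈{2,6}] 2 has one home in row 1: r1c3. So r1c3=2.
Step 11. [r3c2∈{7}] only 7 remains possible at r3c2 ⇒ r3c2=7.
Step 12. [r4c4∈{3}] nothing but 3 survives at r4c4. So r4c4=3.
Step 13. [r7c9∈{4}] nothing but 4 survives at r7c9. So r7c9=4.
Step 14. [r6c5∈{1}] r6c5's peers cover all but 1. So r6c5=1.
Step 15. [r4c9∈{1}] r4c9 is down to just 1, so r4c9=1.
Step 16. [r9c4∈{4}] only 4 remains possible at r9c4, so r9c4=4.
Step 17. [r2c4∈{9}] r2c4 has the single candidate 9 ⇒ r2c4=9.
Step 18. [r9c1∈{7}] r9c1 has the single candidate 7, so r9c1=7.
Step 19. [r4c8∈{2}] only 2 remains possible at r4c8, so r4c8=2.
Step 20. [r4c2∈{4}] r4c2 has the single candidate 4, so r4c2=4.
Step 21. [r5c5∈{2}] r5c5's peers cover all but 2, so r5c5=2.
Step 22. [r1c5∈{5}] only 5 remains possible at r1c5, so r1c5=5.
Step 23. [r8c2∈{8}] r8c2's peers cover all but 8 ⇒ r8c2=8.
Step 24. [r7c7∈{3}] r7c7's peers cover all but 3. So r7c7=3.
Step 25. [r5c9∈{7}] r5c9's peers cover all but 7. So r5c9=7.
Step 26. [r6c7∈{5}] r6c7 has the single candidate 5, so r6c7=5.
Step 27. [r9c2∈{3}] r9c2 has the single candidate 3. So r9c2=3.
Step 28. [r1c9∈{6}] only 6 remains possible at r1c9, so r1c9=6.
Step 29. [r2c6∈{3}] only 3 remains possible at r2c6 ⇒ r2c6=3.
Step 30. [r3c3∈{6}] nothing but 6 survives at r3c3 ⇒ r3c3=6.
Step 31. [r1c6∈{1}] nothing but 1 survives at r1c6 ⇒ r1c6=1.
Step 32. [r7c6∈{8}] r7c6 is down to just 8 ⇒ r7c6=8.
Step 33. [r1c7∈{8}] only 8 remains possible at r1c7, so r1c7=8.
Step 34. [r2c7∈{4}] only 4 remains possible at r2c7. So r2c7=4.
Step 35. [r4c3∈{5}] r4c3 has the single candidate 5, so r4c3=5.

Answer: 4 9 2 7 5 1 8 3 6 / 1 5 8 9 6 3 4 7 2 / 3 7 6 8 4 2 1 5 9 / 6 4 5 3 8 7 9 2 1 / 8 1 3 5 2 9 6 4 7 / 9 2 7 6 1 4 5 8 3 / 5 6 9 2 7 8 3 1 4 / 2 8 4 1 3 6 7 9 5 / 7 3 1 4 9 5 2 6 8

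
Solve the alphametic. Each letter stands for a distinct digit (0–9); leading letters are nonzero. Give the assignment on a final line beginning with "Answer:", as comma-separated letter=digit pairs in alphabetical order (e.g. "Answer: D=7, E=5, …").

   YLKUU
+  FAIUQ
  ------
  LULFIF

Step 1. [col 1: U + Q ≡ F (mod 10)] several values work for U in column 1 (U + Q ≡ F (mod 10), carry-in 0); try U=2. So U=2.
Step 2. [L] adding two 5-digit numbers gives at most 5+1 digits, and here it does — L is that final carry and must be 1. So L=1.
Step 3. [col 1: U + Q ≡ F (mod 10)] no forcing yet in column 1 (carry-in 0); F=9 is free and consistent — try it ⇒ F=9.
Step 4. [col 1: U + Q ≡ F (mod 10)] in column 1 we have U+Q≡F with carry-in 0; given U=2, F=9 and digits 1,2,9 already taken and all letters distinct, that pins Q to 7 ⇒ Q=7.
Step 5. [col 2: U + U ≡ I (mod 10)] column 2 reads U+U+carry(0)=I with U=2; with digits 1,2,7,9 already taken and all letters distinct, the only value for I is 4. So I=4.
Step 6. [col 3: K + I ≡ F (mod 10)] in column 3 we have K+I≡F with carry-in 0; given I=4, F=9 and digits 1,2,4,7,9 already taken and all letters distinct, that pins K to 5. So K=5.
Step 7. [col 4: L + A ≡ L (mod 10)] column 4: given L=1, carry-in 0, and digits 1,2,4,5,7,9 already taken and all letters distinct, L+A≡L (mod 10) forces A=0. So A=0.
Step 8. [col 5: Y + F ≡ U (mod 10)] column 5 reads Y+F+carry(0)=U with F=9, U=2; with digits 0,1,2,4,5,7,9 already taken and all letters distinct, the only value for Y is 3 ⇒ Y=3.

Answer: A=0, F=9, I=4, K=5, L=1, Q=7, U=2, Y=3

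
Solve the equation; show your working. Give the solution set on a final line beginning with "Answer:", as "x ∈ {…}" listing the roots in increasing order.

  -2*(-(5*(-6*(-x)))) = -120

Step 1. [-2*(-(5*(-6*(-x)))) = -120] -2·(inner) — divide through by -2, so div: -(5*(-6*(-x))) = 60.
Step 2. [-(5*(-6*(-x))) = 60] LHS negated; negate both sides, so neg: 5*(-6*(-x)) = -60.
Step 3. [5*(-6*(-x)) = -60] LHS = 5·(…); ÷5 both sides, so div: -6*(-x) = -12.
Step 4. [-6*(-x) = -12] divide by the outer -6 ⇒ div: -x = 2.
Step 5. [-x = 2] LHS negated; negate both sides, so neg: x = -2.

Answer: x ∈ {-2}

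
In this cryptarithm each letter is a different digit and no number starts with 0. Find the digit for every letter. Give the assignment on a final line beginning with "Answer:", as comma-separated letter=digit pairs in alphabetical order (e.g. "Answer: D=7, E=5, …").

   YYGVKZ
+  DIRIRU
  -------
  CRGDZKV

Step 1. [col 1: Z + U ≡ V (mod 10)] several values work for V in column 1 (Z + U ≡ V (mod 10), carry-in 0); try V=9 ⇒ V=9.
Step 2. [col 1: Z + U ≡ V (mod 10)] U=2 is one option consistent with column 1 (Z + U ≡ V (mod 10), carry-in 0) — take it. So U=2.
Step 3. [C] the sum has 7 digits but both addends have 6; that extra leading digit C is the final carry, namely 1, so C=1.
Step 4. [col 1: Z + U ≡ V (mod 10)] in column 1 we have Z+U≡V with carry-in 0; given U=2, V=9 and digits 1,2,9 already taken and all letters distinct, that pins Z to 7. So Z=7.
Step 5. [col 2: K + R ≡ K (mod 10)] column 2: given nothing yet, carry-in 0, and digits 1,2,7,9 already taken and all letters distinct, K+R≡K (mod 10) forces R=0. So R=0.
Step 6. [col 2: K + R ≡ K (mod 10)] column 2 (K + R ≡ K (mod 10), carry-in 0) doesn't pin K yet; pick K=6 and continue, so K=6.
Step 7. [col 3: V + I ≡ Z (mod 10)] column 3 reads V+I+carry(0)=Z with V=9, Z=7; with digits 0,1,2,6,7,9 already taken and all letters distinct, the only value for I is 8 ⇒ I=8.
Step 8. [col 4: G + R ≡ D (mod 10)] no forcing yet in column 4 (carry-in 1); D=4 is free and consistent — try it ⇒ D=4.
Step 9. [col 4: G + R ≡ D (mod 10)] from column 4 (R=0, D=4, carry-in 1, digits 0,1,2,4,6,7,8,9 already taken and all letters distinct): G must equal 3. So G=3.
Step 10. [col 5: Y + I ≡ G (mod 10)] column 5 reads Y+I+carry(0)=G with I=8, G=3; with digits 0,1,2,3,4,6,7,8,9 already taken and all letters distinct, the only value for Y is 5, so Y=5.

Answer: C=1, D=4, G=3, I=8, K=6, R=0, U=2, V=9, Y=5, Z=7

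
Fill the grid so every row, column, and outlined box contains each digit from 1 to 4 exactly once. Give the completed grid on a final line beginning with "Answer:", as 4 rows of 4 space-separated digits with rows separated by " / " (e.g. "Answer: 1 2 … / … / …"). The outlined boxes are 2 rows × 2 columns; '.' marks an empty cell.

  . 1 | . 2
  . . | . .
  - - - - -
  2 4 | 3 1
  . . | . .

Step 1. [r1c3∈{4}] nothing but 4 survives at r1c3. So r1c3=4.
Step 2. [r1c1∈{3}] r1c1's peers cover all but 3 ⇒ r1c1=3.
Step 3. [r4c3∈{2}] nothing but 2 survives at r4c3 ⇒ r4c3=2.
Step 4. [r4c2∈{3}] nothing but 3 survives at r4c2 ⇒ r4c2=3.
Step 5. [r2c1∈{4}] r2c1 has the single candidate 4, so r2c1=4.
Step 6. [r2c2∈{2}] r2c2 is down to just 2. So r2c2=2.
Step 7. [r4c1∈{1}] only 1 remains possible at r4c1 ⇒ r4c1=1.
Step 8. [r2c4∈{3}] r2c4 is down to just 3. So r2c4=3.
Step 9. [r2c3∈{1}] r2c3 is down to just 1 ⇒ r2c3=1.
Step 10. [r4c4∈{4}] r4c4 is down to just 4 ⇒ r4c4=4.

Answer: 3 1 4 2 / 4 2 1 3 / 2 4 3 1 / 1 3 2 4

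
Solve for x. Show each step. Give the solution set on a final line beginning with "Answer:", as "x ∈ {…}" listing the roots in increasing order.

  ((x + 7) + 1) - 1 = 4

Step 1. [((x + 7) + 1) - 1 = 4] -1 is outermost — add 1 both sides ⇒ sub: (x + 7) + 1 = 5.
Step 2. [(x + 7) + 1 = 5] peel the +1: subtract 1 from each side. So sub: x + 7 = 4.
Step 3. [x + 7 = 4] peel the +7: subtract 7 from each side ⇒ sub: x = -3.

Answer: x ∈ {-3}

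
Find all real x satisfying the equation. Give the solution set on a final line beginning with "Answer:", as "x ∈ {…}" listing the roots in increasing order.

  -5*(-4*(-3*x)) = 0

Step 1. [-5*(-4*(-3*x)) = 0] leading coefficient -5: divide by -5 ⇒ div: -4*(-3*x) = 0.
Step 2. [-4*(-3*x) = 0] -4·(inner) — divide through by -4, so div: -3*x = 0.
Step 3. [-3*x = 0] divide by the outer -3. So div: x = 0.

Answer: x ∈ {0}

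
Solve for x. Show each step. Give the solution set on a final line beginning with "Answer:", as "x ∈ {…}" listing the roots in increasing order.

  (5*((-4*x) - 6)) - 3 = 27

Step 1. [(5*((-4*x) - 6)) - 3 = 27] 3 comes off first (add 3) ⇒ sub: 5*((-4*x) - 6) = 30.
Step 2. [5*((-4*x) - 6) = 30] 5·(inner) — divide through by 5 ⇒ div: (-4*x) - 6 = 6.
Step 3. [(-4*x) - 6 = 6] the outer -6 inverts by adding 6. So sub: -4*x = 12.
Step 4. [-4*x = 12] -4 out front; divide by -4. So div: x = -3.

Answer: x ∈ {-3}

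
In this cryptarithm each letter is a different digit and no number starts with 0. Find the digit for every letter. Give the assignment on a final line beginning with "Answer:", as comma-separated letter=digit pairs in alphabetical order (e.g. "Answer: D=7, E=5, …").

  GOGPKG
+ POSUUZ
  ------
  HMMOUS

Step 1. [col 1: G + Z ≡ S (mod 10)] column 1 (G + Z ≡ S (mod 10), carry-in 0) doesn't pin Z yet; pick Z=7 and continue ⇒ Z=7.
Step 2. [col 1: G + Z ≡ S (mod 10)] no forcing yet in column 1 (carry-in 0); S=0 is free and consistent — try it, so S=0.
Step 3. [col 1: G + Z ≡ S (mod 10)] column 1 reads G+Z+carry(0)=S with Z=7, S=0; with digits 0,7 already taken and all letters distinct, the only value for G is 3 ⇒ G=3.
Step 4. [col 2: K + U ≡ U (mod 10)] in column 2 we have K+U≡U with carry-in 1; given nothing yet and digits 0,3,7 already taken and all letters distinct, that pins K to 9. So K=9.
Step 5. [col 2: K + U ≡ U (mod 10)] several values work for U in column 2 (K + U ≡ U (mod 10), carry-in 1); try U=6, so U=6.
Step 6. [col 3: P + U ≡ O (mod 10)] column 3 (P + U ≡ O (mod 10), carry-in 1) doesn't pin P yet; pick P=5 and continue, so P=5.
Step 7. [col 3: P + U ≡ O (mod 10)] column 3: given P=5, U=6, carry-in 1, and digits 0,3,5,6,7,9 already taken and all letters distinct, P+U≡O (mod 10) forces O=2, so O=2.
Step 8. [col 4: G + S ≡ M (mod 10)] from column 4 (G=3, S=0, carry-in 1, digits 0,2,3,5,6,7,9 already taken and all letters distinct): M must equal 4, so M=4.
Step 9. [col 6: G + P ≡ H (mod 10)] column 6: given G=3, P=5, carry-in 0, and digits 0,2,3,4,5,6,7,9 already taken and all letters distinct, G+P≡H (mod 10) forces H=8 ⇒ H=8.

Answer: G=3, H=8, K=9, M=4, O=2, P=5, S=0, U=6, Z=7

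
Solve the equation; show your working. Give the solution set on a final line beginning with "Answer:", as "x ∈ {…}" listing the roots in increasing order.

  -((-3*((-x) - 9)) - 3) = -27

Step 1. [-((-3*((-x) - 9)) - 3) = -27] LHS negated; negate both sides ⇒ neg: (-3*((-x) - 9)) - 3 = 27.
Step 2. [(-3*((-x) - 9)) - 3 = 27] add 3: x sits inside (… - 3) ⇒ sub: -3*((-x) - 9) = 30.
Step 3. [-3*((-x) - 9) = 30] -3·(inner) — divide through by -3, so div: (-x) - 9 = -10.
Step 4. [(-x) - 9 = -10] the outer -9 inverts by adding 9, so sub: -x = -1.
Step 5. [-x = -1] flip signs both sides. So neg: x = 1.

Answer: x ∈ {1}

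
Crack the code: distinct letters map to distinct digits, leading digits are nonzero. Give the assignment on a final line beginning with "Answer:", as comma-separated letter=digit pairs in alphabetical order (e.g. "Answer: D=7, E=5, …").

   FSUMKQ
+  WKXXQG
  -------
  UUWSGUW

Step 1. [col 1: Q + G ≡ W (mod 10)] no forcing yet in column 1 (carry-in 0); G=2 is free and consistent — try it ⇒ G=2.
Step 2. [col 1: Q + G ≡ W (mod 10)] no forcing yet in column 1 (carry-in 0); Q=5 is free and consistent — try it, so Q=5.
Step 3. [U] adding two 6-digit numbers gives at most 6+1 digits, and here it does — U is that final carry and must be 1, so U=1.
Step 4. [col 1: Q + G ≡ W (mod 10)] from column 1 (Q=5, G=2, carry-in 0, digits 1,2,5 already taken and all letters distinct): W must equal 7. So W=7.
Step 5. [col 2: K + Q ≡ U (mod 10)] column 2 reads K+Q+carry(0)=U with Q=5, U=1; with digits 1,2,5,7 already taken and all letters distinct, the only value for K is 6. So K=6.
Step 6. [col 3: M + X ≡ G (mod 10)] several values work for M in column 3 (M + X ≡ G (mod 10), carry-in 1); try M=3 ⇒ M=3.
Step 7. [col 3: M + X ≡ G (mod 10)] from column 3 (M=3, G=2, carry-in 1, digits 1,2,3,5,6,7 already taken and all letters distinct): X must equal 8. So X=8.
Step 8. [col 4: U + X ≡ S (mod 10)] column 4 reads U+X+carry(1)=S with U=1, X=8; with digits 1,2,3,5,6,7,8 already taken and all letters distinct, the only value for S is 0 ⇒ S=0.
Step 9. [col 6: F + W ≡ U (mod 10)] in column 6 we have F+W≡U with carry-in 0; given W=7, U=1 and digits 0,1,2,3,5,6,7,8 already taken and all letters distinct, that pins F to 4, so F=4.

Answer: F=4, G=2, K=6, M=3, Q=5, S=0, U=1, W=7, X=8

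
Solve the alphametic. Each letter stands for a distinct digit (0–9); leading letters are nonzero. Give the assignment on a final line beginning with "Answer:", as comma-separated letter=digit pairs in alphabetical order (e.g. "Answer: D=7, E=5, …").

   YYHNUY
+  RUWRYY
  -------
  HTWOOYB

Step 1. [H] H is the leading digit of a 7-digit sum of two 6-digit numbers; the final carry is exactly 1, so H=1.
Step 2. [col 1: Y + Y ≡ B (mod 10)] several values work for B in column 1 (Y + Y ≡ B (mod 10), carry-in 0); try B=0 ⇒ B=0.
Step 3. [col 1: Y + Y ≡ B (mod 10)] in column 1 we have Y+Y≡B with carry-in 0; given B=0 and digits 0,1 already taken and all letters distinct, that pins Y to 5. So Y=5.
Step 4. [col 2: U + Y ≡ Y (mod 10)] column 2: given Y=5, carry-in 1, and digits 0,1,5 already taken and all letters distinct, U+Y≡Y (mod 10) forces U=9, so U=9.
Step 5. [col 3: N + R ≡ O (mod 10)] several values work for O in column 3 (N + R ≡ O (mod 10), carry-in 1); try O=6, so O=6.
Step 6. [col 3: N + R ≡ O (mod 10)] column 3 (N + R ≡ O (mod 10), carry-in 1) doesn't pin R yet; pick R=7 and continue, so R=7.
Step 7. [col 3: N + R ≡ O (mod 10)] from column 3 (R=7, O=6, carry-in 1, digits 0,1,5,6,7,9 already taken and all letters distinct): N must equal 8 ⇒ N=8.
Step 8. [col 4: H + W ≡ O (mod 10)] column 4 reads H+W+carry(1)=O with H=1, O=6; with digits 0,1,5,6,7,8,9 already taken and all letters distinct, the only value for W is 4, so W=4.
Step 9. [col 6: Y + R ≡ T (mod 10)] column 6: given Y=5, R=7, carry-in 1, and digits 0,1,4,5,6,7,8,9 already taken and all letters distinct, Y+R≡T (mod 10) forces T=3 ⇒ T=3.

Answer: B=0, H=1, N=8, O=6, R=7, T=3, U=9, W=4, Y=5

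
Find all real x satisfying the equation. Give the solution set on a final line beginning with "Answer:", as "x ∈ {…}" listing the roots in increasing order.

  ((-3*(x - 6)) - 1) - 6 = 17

Step 1. [((-3*(x - 6)) - 1) - 6 = 17] the outer -6 inverts by adding 6, so sub: (-3*(x - 6)) - 1 = 23.
Step 2. [(-3*(x - 6)) - 1 = 23] -1 is outermost — add 1 both sides. So sub: -3*(x - 6) = 24.
Step 3. [-3*(x - 6) = 24] leading coefficient -3: divide by -3 ⇒ div: x - 6 = -8.
Step 4. [x - 6 = -8] peel the -6: add 6 from each side ⇒ sub: x = -2.

Answer: x ∈ {-2}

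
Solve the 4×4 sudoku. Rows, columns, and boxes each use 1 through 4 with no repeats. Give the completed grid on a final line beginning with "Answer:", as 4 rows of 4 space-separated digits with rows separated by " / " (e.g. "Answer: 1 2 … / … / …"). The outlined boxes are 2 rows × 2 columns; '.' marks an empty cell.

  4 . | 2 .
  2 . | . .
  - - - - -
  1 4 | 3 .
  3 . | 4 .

Step 1. [r4c4∈{1,2}] 1 has one home in row 4: r4c4, so r4c4=1.
Step 2. [r1c2∈{1,3}] r1c2 is the only open cell in row 1 admitting 1 ⇒ r1c2=1.
Step 3. [r1c4∈{3}] only 3 remains possible at r1c4, so r1c4=3.
Step 4. [r2c4∈{4}] only 4 remains possible at r2c4 ⇒ r2c4=4.
Step 5. [r2c3∈{1}] only 1 remains possible at r2c3. So r2c3=1.
Step 6. [r3c4∈{2}] r3c4 has the single candidate 2 ⇒ r3c4=2.
Step 7. [r2c2∈{3}] only 3 remains possible at r2c2. So r2c2=3.
Step 8. [r4c2∈{2}] r4c2 is down to just 2, so r4c2=2.

Answer: 4 1 2 3 / 2 3 1 4 / 1 4 3 2 / 3 2 4 1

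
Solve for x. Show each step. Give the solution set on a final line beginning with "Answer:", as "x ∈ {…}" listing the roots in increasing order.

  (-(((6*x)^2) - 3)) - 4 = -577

Step 1. [(-(((6*x)^2) - 3)) - 4 = -577] add 4: x sits inside (… - 4) ⇒ sub: -(((6*x)^2) - 3) = -573.
Step 2. [-(((6*x)^2) - 3) = -573] LHS negated; negate both sides. So neg: ((6*x)^2) - 3 = 573.
Step 3. [((6*x)^2) - 3 = 573] 3 comes off first (add 3). So sub: (6*x)^2 = 576.
Step 4. [(6*x)^2 = 576] √ both sides: 576 ≥ 0 gives two branches ⇒ sqrt: 6*x = 24 or -24.
Step 5. [6*x = 24 or -24] leading coefficient 6: divide by 6, so div: x = 4 or -4.

Answer: x ∈ {-4, 4}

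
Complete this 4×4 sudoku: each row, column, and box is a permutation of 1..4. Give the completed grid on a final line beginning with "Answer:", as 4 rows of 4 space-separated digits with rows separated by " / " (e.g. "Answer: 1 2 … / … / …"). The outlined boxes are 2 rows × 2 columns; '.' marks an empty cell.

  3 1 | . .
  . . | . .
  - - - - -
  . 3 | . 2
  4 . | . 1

Step 1. [r2c2∈{2,4}] across col 2, 4 lands solely at r2c2. So r2c2=4.
Step 2. [r2c3∈{1,2,3}] 1 has one home in row 2: r2c3, so r2c3=1.
Step 3. [r1c3∈{2,4}] r1c3 is the only open cell in row 1 admitting 2, so r1c3=2.
Step 4. [r3c1∈{1}] nothing but 1 survives at r3c1, so r3c1=1.
Step 5. [r4c3∈{3}] nothing but 3 survives at r4c3. So r4c3=3.
Step 6. [r2c4∈{3}] r2c4 has the single candidate 3, so r2c4=3.
Step 7. [r3c3∈{4}] r3c3's peers cover all but 4 ⇒ r3c3=4.
Step 8. [r4c2∈{2}] r4c2's peers cover all but 2. So r4c2=2.
Step 9. [r1c4∈{4}] r1c4 is down to just 4. So r1c4=4.
Step 10. [r2c1∈{2}] r2c1's peers cover all but 2, so r2c1=2.

Answer: 3 1 2 4 / 2 4 1 3 / 1 3 4 2 / 4 2 3 1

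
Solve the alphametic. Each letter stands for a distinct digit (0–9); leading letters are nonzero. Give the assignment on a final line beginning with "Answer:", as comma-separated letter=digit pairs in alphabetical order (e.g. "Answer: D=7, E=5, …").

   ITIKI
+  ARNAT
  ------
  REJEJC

Step 1. [R] R is the leading digit of a 6-digit sum of two 5-digit numbers; the final carry is exactly 1. So R=1.
Step 2. [col 1: I + T ≡ C (mod 10)] I=7 is one option consistent with column 1 (I + T ≡ C (mod 10), carry-in 0) — take it ⇒ I=7.
Step 3. [col 1: I + T ≡ C (mod 10)] no forcing yet in column 1 (carry-in 0); T=2 is free and consistent — try it. So T=2.
Step 4. [col 1: I + T ≡ C (mod 10)] column 1 reads I+T+carry(0)=C with I=7, T=2; with digits 1,2,7 already taken and all letters distinct, the only value for C is 9, so C=9.
Step 5. [col 2: K + A ≡ J (mod 10)] column 2 (K + A ≡ J (mod 10), carry-in 0) doesn't pin A yet; pick A=6 and continue ⇒ A=6.
Step 6. [col 2: K + A ≡ J (mod 10)] J=4 is one option consistent with column 2 (K + A ≡ J (mod 10), carry-in 0) — take it, so J=4.
Step 7. [col 2: K + A ≡ J (mod 10)] in column 2 we have K+A≡J with carry-in 0; given A=6, J=4 and digits 1,2,4,6,7,9 already taken and all letters distinct, that pins K to 8 ⇒ K=8.
Step 8. [col 3: I + N ≡ E (mod 10)] in column 3 we have I+N≡E with carry-in 1; given I=7 and digits 1,2,4,6,7,8,9 already taken and all letters distinct, that pins E to 3, so E=3.
Step 9. [col 3: I + N ≡ E (mod 10)] from column 3 (I=7, E=3, carry-in 1, digits 1,2,3,4,6,7,8,9 already taken and all letters distinct): N must equal 5 ⇒ N=5.

Answer: A=6, C=9, E=3, I=7, J=4, K=8, N=5, R=1, T=2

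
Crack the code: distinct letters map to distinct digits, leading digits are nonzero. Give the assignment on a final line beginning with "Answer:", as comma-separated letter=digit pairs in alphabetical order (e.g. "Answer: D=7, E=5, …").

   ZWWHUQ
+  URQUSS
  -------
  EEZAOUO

Step 1. [col 1: Q + S ≡ O (mod 10)] column 1 (Q + S ≡ O (mod 10), carry-in 0) doesn't pin O yet; pick O=4 and continue, so O=4.
Step 2. [E] E is the leading digit of a 7-digit sum of two 6-digit numbers; the final carry is exactly 1. So E=1.
Step 3. [col 1: Q + S ≡ O (mod 10)] no forcing yet in column 1 (carry-in 0); Q=5 is free and consistent — try it, so Q=5.
Step 4. [col 1: Q + S ≡ O (mod 10)] in column 1 we have Q+S≡O with carry-in 0; given Q=5, O=4 and digits 1,4,5 already taken and all letters distinct, that pins S to 9 ⇒ S=9.
Step 5. [col 2: U + S ≡ U (mod 10)] several values work for U in column 2 (U + S ≡ U (mod 10), carry-in 1); try U=3. So U=3.
Step 6. [col 3: H + U ≡ O (mod 10)] column 3: given U=3, O=4, carry-in 1, and digits 1,3,4,5,9 already taken and all letters distinct, H+U≡O (mod 10) forces H=0, so H=0.
Step 7. [col 4: W + Q ≡ A (mod 10)] column 4 (W + Q ≡ A (mod 10), carry-in 0) doesn't pin A yet; pick A=7 and continue, so A=7.
Step 8. [col 4: W + Q ≡ A (mod 10)] in column 4 we have W+Q≡A with carry-in 0; given Q=5, A=7 and digits 0,1,3,4,5,7,9 already taken and all letters distinct, that pins W to 2 ⇒ W=2.
Step 9. [col 5: W + R ≡ Z (mod 10)] from column 5 (W=2, carry-in 0, digits 0,1,2,3,4,5,7,9 already taken and all letters distinct): Z must equal 8 ⇒ Z=8.
Step 10. [col 5: W + R ≡ Z (mod 10)] column 5: given W=2, Z=8, carry-in 0, and digits 0,1,2,3,4,5,7,8,9 already taken and all letters distinct, W+R≡Z (mod 10) forces R=6, so R=6.

Answer: A=7, E=1, H=0, O=4, Q=5, R=6, S=9, U=3, W=2, Z=8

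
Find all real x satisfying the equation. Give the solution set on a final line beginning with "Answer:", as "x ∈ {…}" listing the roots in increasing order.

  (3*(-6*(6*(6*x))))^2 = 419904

Step 1. [(3*(-6*(6*(6*x))))^2 = 419904] 419904 ≥ 0, LHS is (·)² — take ±√ ⇒ sqrt: 3*(-6*(6*(6*x))) = 648 or -648.
Step 2. [3*(-6*(6*(6*x))) = 648 or -648] 3·(inner) — divide through by 3, so div: -6*(6*(6*x)) = 216 or -216.
Step 3. [-6*(6*(6*x)) = 216 or -216] -6·(inner) — divide through by -6. So div: 6*(6*x) = -36 or 36.
Step 4. [6*(6*x) = -36 or 36] 6 out front; divide by 6 ⇒ div: 6*x = -6 or 6.
Step 5. [6*x = -6 or 6] LHS = 6·(…); ÷6 both sides. So div: x = -1 or 1.

Answer: x ∈ {-1, 1}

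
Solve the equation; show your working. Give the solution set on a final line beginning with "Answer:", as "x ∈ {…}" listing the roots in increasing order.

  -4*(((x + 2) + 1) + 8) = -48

Step 1. [-4*(((x + 2) + 1) + 8) = -48] LHS = -4·(…); ÷-4 both sides. So div: ((x + 2) + 1) + 8 = 12.
Step 2. [((x + 2) + 1) + 8 = 12] +8 is outermost — subtract 8 both sides, so sub: (x + 2) + 1 = 4.
Step 3. [(x + 2) + 1 = 4] the outer +1 inverts by subtracting 1. So sub: x + 2 = 3.
Step 4. [x + 2 = 3] the outer +2 inverts by subtracting 2. So sub: x = 1.

Answer: x ∈ {1}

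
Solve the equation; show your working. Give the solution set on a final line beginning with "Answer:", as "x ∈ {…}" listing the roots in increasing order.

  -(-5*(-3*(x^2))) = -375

Step 1. [-(-5*(-3*(x^2))) = -375] flip signs both sides ⇒ neg: -5*(-3*(x^2)) = 375.
Step 2. [-5*(-3*(x^2)) = 375] leading coefficient -5: divide by -5 ⇒ div: -3*(x^2) = -75.
Step 3. [-3*(x^2) = -75] -3·(inner) — divide through by -3. So div: x^2 = 25.
Step 4. [x^2 = 25] √ both sides: 25 ≥ 0 gives two branches. So sqrt: x = 5 or -5.

Answer: x ∈ {-5, 5}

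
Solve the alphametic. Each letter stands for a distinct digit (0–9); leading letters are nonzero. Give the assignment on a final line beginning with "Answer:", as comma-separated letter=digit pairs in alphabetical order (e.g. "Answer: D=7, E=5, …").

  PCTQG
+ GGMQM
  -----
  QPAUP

Step 1. [col 1: G + M ≡ P (mod 10)] M=2 is one option consistent with column 1 (G + M ≡ P (mod 10), carry-in 0) — take it ⇒ M=2.
Step 2. [col 1: G + M ≡ P (mod 10)] G=3 is one option consistent with column 1 (G + M ≡ P (mod 10), carry-in 0) — take it, so G=3.
Step 3. [col 1: G + M ≡ P (mod 10)] from column 1 (G=3, M=2, carry-in 0, digits 2,3 already taken and all letters distinct): P must equal 5 ⇒ P=5.
Step 4. [col 2: Q + Q ≡ U (mod 10)] several values work for U in column 2 (Q + Q ≡ U (mod 10), carry-in 0); try U=6 ⇒ U=6.
Step 5. [col 2: Q + Q ≡ U (mod 10)] in column 2 we have Q+Q≡U with carry-in 0; given U=6 and digits 2,3,5,6 already taken and all letters distinct, that pins Q to 8 ⇒ Q=8.
Step 6. [col 3: T + M ≡ A (mod 10)] T=7 is one option consistent with column 3 (T + M ≡ A (mod 10), carry-in 1) — take it, so T=7.
Step 7. [col 3: T + M ≡ A (mod 10)] column 3 reads T+M+carry(1)=A with T=7, M=2; with digits 2,3,5,6,7,8 already taken and all letters distinct, the only value for A is 0, so A=0.
Step 8. [col 4: C + G ≡ P (mod 10)] column 4 reads C+G+carry(1)=P with G=3, P=5; with digits 0,2,3,5,6,7,8 already taken and all letters distinct, the only value for C is 1. So C=1.

Answer: A=0, C=1, G=3, M=2, P=5, Q=8, T=7, U=6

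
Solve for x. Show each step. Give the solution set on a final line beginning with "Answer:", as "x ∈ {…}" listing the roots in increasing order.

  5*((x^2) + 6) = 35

Step 1. [5*((x^2) + 6) = 35] 5 out front; divide by 5 ⇒ div: (x^2) + 6 = 7.
Step 2. [(x^2) + 6 = 7] +6 is outermost — subtract 6 both sides, so sub: x^2 = 1.
Step 3. [x^2 = 1] √ both sides: 1 ≥ 0 gives two branches, so sqrt: x = 1 or -1.

Answer: x ∈ {-1, 1}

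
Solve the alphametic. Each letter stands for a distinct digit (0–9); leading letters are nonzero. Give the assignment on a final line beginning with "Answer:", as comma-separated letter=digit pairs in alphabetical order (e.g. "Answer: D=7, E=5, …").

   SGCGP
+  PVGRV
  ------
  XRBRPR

Step 1. [col 1: P + V ≡ R (mod 10)] P=8 is one option consistent with column 1 (P + V ≡ R (mod 10), carry-in 0) — take it. So P=8.
Step 2. [col 1: P + V ≡ R (mod 10)] V=4 is one option consistent with column 1 (P + V ≡ R (mod 10), carry-in 0) — take it. So V=4.
Step 3. [col 1: P + V ≡ R (mod 10)] column 1: given P=8, V=4, carry-in 0, and digits 4,8 already taken and all letters distinct, P+V≡R (mod 10) forces R=2, so R=2.
Step 4. [X] the sum has 6 digits but both addends have 5; that extra leading digit X is the final carry, namely 1 ⇒ X=1.
Step 5. [col 2: G + R ≡ P (mod 10)] column 2: given R=2, P=8, carry-in 1, and digits 1,2,4,8 already taken and all letters distinct, G+R≡P (mod 10) forces G=5. So G=5.
Step 6. [col 3: C + G ≡ R (mod 10)] in column 3 we have C+G≡R with carry-in 0; given G=5, R=2 and digits 1,2,4,5,8 already taken and all letters distinct, that pins C to 7 ⇒ C=7.
Step 7. [col 4: G + V ≡ B (mod 10)] column 4 reads G+V+carry(1)=B with G=5, V=4; with digits 1,2,4,5,7,8 already taken and all letters distinct, the only value for B is 0, so B=0.
Step 8. [col 5: S + P ≡ R (mod 10)] from column 5 (P=8, R=2, carry-in 1, digits 0,1,2,4,5,7,8 already taken and all letters distinct): S must equal 3 ⇒ S=3.

Answer: B=0, C=7, G=5, P=8, R=2, S=3, V=4, X=1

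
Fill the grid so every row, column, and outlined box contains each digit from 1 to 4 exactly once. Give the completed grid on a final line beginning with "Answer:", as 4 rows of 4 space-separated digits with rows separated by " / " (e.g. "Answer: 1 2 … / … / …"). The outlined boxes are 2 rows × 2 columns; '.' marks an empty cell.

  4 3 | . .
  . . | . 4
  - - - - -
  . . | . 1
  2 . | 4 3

Step 1. [r2c2∈{1,2}] r2c2 is the only open cell in col 2 admitting 2. So r2c2=2.
Step 2. [r1c3∈{1,2}] row 1 places 1 nowhere but r1c3, so r1c3=1.
Step 3. [r4c2∈{1}] only 1 remains possible at r4c2 ⇒ r4c2=1.
Step 4. [r1c4∈{2}] nothing but 2 survives at r1c4, so r1c4=2.
Step 5. [r3c2∈{4}] nothing but 4 survives at r3c2 ⇒ r3c2=4.
Step 6. [r3c3∈{2}] r3c3's peers cover all but 2 ⇒ r3c3=2.
Step 7. [r2c1∈{1}] nothing but 1 survives at r2c1 ⇒ r2c1=1.
Step 8. [r3c1∈{3}] nothing but 3 survives at r3c1. So r3c1=3.
Step 9. [r2c3∈{3}] r2c3 has the single candidate 3 ⇒ r2c3=3.

Answer: 4 3 1 2 / 1 2 3 4 / 3 4 2 1 / 2 1 4 3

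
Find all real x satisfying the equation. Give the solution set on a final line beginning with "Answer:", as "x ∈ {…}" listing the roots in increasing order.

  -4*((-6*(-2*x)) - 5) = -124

Step 1. [-4*((-6*(-2*x)) - 5) = -124] divide by the outer -4. So div: (-6*(-2*x)) - 5 = 31.
Step 2. [(-6*(-2*x)) - 5 = 31] add 5: x sits inside (… - 5). So sub: -6*(-2*x) = 36.
Step 3. [-6*(-2*x) = 36] leading coefficient -6: divide by -6. So div: -2*x = -6.
Step 4. [-2*x = -6] -2 out front; divide by -2, so div: x = 3.

Answer: x ∈ {3}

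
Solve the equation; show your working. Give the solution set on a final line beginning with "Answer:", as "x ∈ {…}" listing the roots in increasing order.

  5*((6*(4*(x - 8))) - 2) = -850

Step 1. [5*((6*(4*(x - 8))) - 2) = -850] 5·(inner) — divide through by 5, so div: (6*(4*(x - 8))) - 2 = -170.
Step 2. [(6*(4*(x - 8))) - 2 = -170] peel the -2: add 2 from each side. So sub: 6*(4*(x - 8)) = -168.
Step 3. [6*(4*(x - 8)) = -168] LHS = 6·(…); ÷6 both sides, so div: 4*(x - 8) = -28.
Step 4. [4*(x - 8) = -28] divide by the outer 4. So div: x - 8 = -7.
Step 5. [x - 8 = -7] peel the -8: add 8 from each side ⇒ sub: x = 1.

Answer: x ∈ {1}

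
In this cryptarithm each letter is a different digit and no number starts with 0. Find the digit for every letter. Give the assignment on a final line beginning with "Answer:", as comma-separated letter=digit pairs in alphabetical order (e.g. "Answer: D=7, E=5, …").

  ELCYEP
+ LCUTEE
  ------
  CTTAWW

Step 1. [col 1: P + E ≡ W (mod 10)] column 1 (P + E ≡ W (mod 10), carry-in 0) doesn't pin E yet; pick E=6 and continue, so E=6.
Step 2. [col 1: P + E ≡ W (mod 10)] no forcing yet in column 1 (carry-in 0); P=7 is free and consistent — try it ⇒ P=7.
Step 3. [col 1: P + E ≡ W (mod 10)] from column 1 (P=7, E=6, carry-in 0, digits 6,7 already taken and all letters distinct): W must equal 3, so W=3.
Step 4. [col 3: Y + T ≡ A (mod 10)] several values work for A in column 3 (Y + T ≡ A (mod 10), carry-in 1); try A=5, so A=5.
Step 5. [col 3: Y + T ≡ A (mod 10)] Y=4 is one option consistent with column 3 (Y + T ≡ A (mod 10), carry-in 1) — take it, so Y=4.
Step 6. [col 3: Y + T ≡ A (mod 10)] in column 3 we have Y+T≡A with carry-in 1; given Y=4, A=5 and digits 3,4,5,6,7 already taken and all letters distinct, that pins T to 0 ⇒ T=0.
Step 7. [col 4: C + U ≡ T (mod 10)] column 4 (C + U ≡ T (mod 10), carry-in 0) doesn't pin U yet; pick U=2 and continue. So U=2.
Step 8. [col 4: C + U ≡ T (mod 10)] column 4: given U=2, T=0, carry-in 0, and digits 0,2,3,4,5,6,7 already taken and all letters distinct, C+U≡T (mod 10) forces C=8 ⇒ C=8.
Step 9. [col 5: L + C ≡ T (mod 10)] column 5 reads L+C+carry(1)=T with C=8, T=0; with digits 0,2,3,4,5,6,7,8 already taken and all letters distinct, the only value for L is 1, so L=1.

Answer: A=5, C=8, E=6, L=1, P=7, T=0, U=2, W=3, Y=4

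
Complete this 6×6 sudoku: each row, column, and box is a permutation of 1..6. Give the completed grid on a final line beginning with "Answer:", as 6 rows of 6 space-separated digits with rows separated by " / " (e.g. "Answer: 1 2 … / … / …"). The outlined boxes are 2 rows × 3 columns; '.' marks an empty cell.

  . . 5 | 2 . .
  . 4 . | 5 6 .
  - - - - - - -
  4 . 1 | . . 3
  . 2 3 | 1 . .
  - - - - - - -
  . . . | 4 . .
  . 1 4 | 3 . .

Step 1. [r2c1∈{1,2,3}] 3 has one home in row 2: r2c1. So r2c1=3.
Step 2. [r5c3∈{2,6}] across col 3, 6 lands solely at r5c3, so r5c3=6.
Step 3. [r3c5∈{2,5}] 2 has one home in row 3: r3c5 ⇒ r3c5=2.
Step 4. [r6c5∈{5}] r6c5's peers cover all but 5, so r6c5=5.
Step 5. [r2c6∈{1}] r2c6 is down to just 1, so r2c6=1.
Step 6. [r4c6∈{4,5,6}] in col 6, 5 fits only at r4c6. So r4c6=5.
Step 7. [r5c6∈{2}] r5c6 has the single candidate 2, so r5c6=2.
Step 8. [r3c2∈{5,6}] in row 3, 5 fits only at r3c2. So r3c2=5.
Step 9. [r1c5∈{3,4}] across row 1, 3 lands solely at r1c5 ⇒ r1c5=3.
Step 10. [r4c1∈{6}] r4c1's peers cover all but 6. So r4c1=6.
Step 11. [r6c1∈{2}] nothing but 2 survives at r6c1, so r6c1=2.
Step 12. [r3c4∈{6}] r3c4 is down to just 6, so r3c4=6.
Step 13. [r1c1∈{1}] r1c1 has the single candidate 1, so r1c1=1.
Step 14. [r1c6∈{4}] r1c6 is down to just 4. So r1c6=4.
Step 15. [r4c5∈{4}] r4c5 is down to just 4, so r4c5=4.
Step 16. [r5c5∈{1}] only 1 remains possible at r5c5. So r5c5=1.
Step 17. [r1c2∈{6}] r1c2's peers cover all but 6, so r1c2=6.
Step 18. [r2c3∈{2}] r2c3's peers cover all but 2, so r2c3=2.
Step 19. [r5c1∈{5}] r5c1 is down to just 5 ⇒ r5c1=5.
Step 20. [r5c2∈{3}] r5c2 has the single candidate 3, so r5c2=3.
Step 21. [r6c6∈{6}] r6c6 has the single candidate 6, so r6c6=6.

Answer: 1 6 5 2 3 4 / 3 4 2 5 6 1 / 4 5 1 6 2 3 / 6 2 3 1 4 5 / 5 3 6 4 1 2 / 2 1 4 3 5 6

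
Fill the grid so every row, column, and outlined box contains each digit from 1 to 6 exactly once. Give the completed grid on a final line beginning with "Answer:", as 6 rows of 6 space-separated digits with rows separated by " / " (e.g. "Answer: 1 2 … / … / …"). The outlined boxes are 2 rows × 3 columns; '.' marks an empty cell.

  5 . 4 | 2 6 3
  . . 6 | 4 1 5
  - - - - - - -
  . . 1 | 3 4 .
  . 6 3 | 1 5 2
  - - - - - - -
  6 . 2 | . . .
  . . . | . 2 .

Step 1. [r6c1∈{1,3,4}] 1 has one home in col 1: r6c1 ⇒ r6c1=1.
Step 2. [r6c2∈{3,4,5}] 3 has one home in row 6: r6c2 ⇒ r6c2=3.
Step 3. [r6c6∈{4,6}] 4 has one home in row 6: r6c6 ⇒ r6c6=4.
Step 4. [r3c1∈{2}] r3c1 has the single candidate 2, so r3c1=2.
Step 5. [r6c3∈{5}] r6c3's peers cover all but 5, so r6c3=5.
Step 6. [r2c2∈{2}] nothing but 2 survives at r2c2, so r2c2=2.
Step 7. [r5c4∈{5}] r5c4 is down to just 5. So r5c4=5.
Step 8. [r4c1∈{4}] r4c1's peers cover all but 4, so r4c1=4.
Step 9. [r5c6∈{1}] nothing but 1 survives at r5c6, so r5c6=1.
Step 10. [r5c5∈{3}] only 3 remains possible at r5c5. So r5c5=3.
Step 11. [r5c2∈{4}] r5c2 is down to just 4, so r5c2=4.
Step 12. [r6c4∈{6}] nothing but 6 survives at r6c4 ⇒ r6c4=6.
Step 13. [r1c2∈{1}] only 1 remains possible at r1c2 ⇒ r1c2=1.
Step 14. [r2c1∈{3}] only 3 remains possible at r2c1 ⇒ r2c1=3.
Step 15. [r3c2∈{5}] r3c2's peers cover all but 5, so r3c2=5.
Step 16. [r3c6∈{6}] nothing but 6 survives at r3c6, so r3c6=6.

Answer: 5 1 4 2 6 3 / 3 2 6 4 1 5 / 2 5 1 3 4 6 / 4 6 3 1 5 2 / 6 4 2 5 3 1 / 1 3 5 6 2 4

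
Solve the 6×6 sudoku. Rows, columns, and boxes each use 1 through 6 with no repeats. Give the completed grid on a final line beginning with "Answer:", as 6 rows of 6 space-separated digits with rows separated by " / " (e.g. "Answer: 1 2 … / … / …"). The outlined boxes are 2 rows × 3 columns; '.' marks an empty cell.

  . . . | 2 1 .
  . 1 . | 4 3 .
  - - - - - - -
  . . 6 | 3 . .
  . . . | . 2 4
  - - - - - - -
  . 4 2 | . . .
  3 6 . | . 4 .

Step 1. [r2c3∈{5}] r2c3 has the single candidate 5 ⇒ r2c3=5.
Step 2. [r5c1∈{1,5}] across box 5, 5 lands solely at r5c1 ⇒ r5c1=5.
Step 3. [r4c1∈{1}] r4c1 has the single candidate 1, so r4c1=1.
Step 4. [r1c6∈{5,6}] in row 1, 5 fits only at r1c6 ⇒ r1c6=5.
Step 5. [r3c5∈{5}] r3c5 has the single candidate 5, so r3c5=5.
Step 6. [r1c1∈{4,6}] across row 1, 6 lands solely at r1c1 ⇒ r1c1=6.
Step 7. [r3c6∈{1}] only 1 remains possible at r3c6 ⇒ r3c6=1.
Step 8. [r5c5∈{6}] only 6 remains possible at r5c5. So r5c5=6.
Step 9. [r1c2∈{3}] only 3 remains possible at r1c2 ⇒ r1c2=3.
Step 10. [r5c4∈{1}] only 1 remains possible at r5c4. So r5c4=1.
Step 11. [r3c1∈{2,4}] 4 has one home in row 3: r3c1, so r3c1=4.
Step 12. [r5c6∈{3}] only 3 remains possible at r5c6, so r5c6=3.
Step 13. [r2c1∈{2}] r2c1 has the single candidate 2, so r2c1=2.
Step 14. [r6c3∈{1}] nothing but 1 survives at r6c3, so r6c3=1.
Step 15. [r2c6∈{6}] nothing but 6 survives at r2c6. So r2c6=6.
Step 16. [r4c2∈{5}] r4c2 has the single candidate 5 ⇒ r4c2=5.
Step 17. [r1c3∈{4}] r1c3 is down to just 4, so r1c3=4.
Step 18. [r4c4∈{6}] only 6 remains possible at r4c4 ⇒ r4c4=6.
Step 19. [r6c6∈{2}] r6c6's peers cover all but 2 ⇒ r6c6=2.
Step 20. [r4c3∈{3}] r4c3's peers cover all but 3. So r4c3=3.
Step 21. [r3c2∈{2}] r3c2 is down to just 2. So r3c2=2.
Step 22. [r6c4∈{5}] r6c4's peers cover all but 5, so r6c4=5.

Answer: 6 3 4 2 1 5 / 2 1 5 4 3 6 / 4 2 6 3 5 1 / 1 5 3 6 2 4 / 5 4 2 1 6 3 / 3 6 1 5 4 2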